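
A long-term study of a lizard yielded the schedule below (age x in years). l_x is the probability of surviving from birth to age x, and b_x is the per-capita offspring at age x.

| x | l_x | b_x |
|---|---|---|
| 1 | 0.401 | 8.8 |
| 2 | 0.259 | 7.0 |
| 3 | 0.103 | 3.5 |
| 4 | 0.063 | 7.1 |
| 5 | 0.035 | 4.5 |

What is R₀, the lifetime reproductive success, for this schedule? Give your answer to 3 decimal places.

R₀ = Σ l_x b_x:
  age 1: 0.401 × 8.8 = 3.5288
  age 2: 0.259 × 7.0 = 1.8130
  age 3: 0.103 × 3.5 = 0.3605
  age 4: 0.063 × 7.1 = 0.4473
  age 5: 0.035 × 4.5 = 0.1575
R₀ = 3.5288 + 1.8130 + 0.3605 + 0.4473 + 0.1575 = 6.3071

6.307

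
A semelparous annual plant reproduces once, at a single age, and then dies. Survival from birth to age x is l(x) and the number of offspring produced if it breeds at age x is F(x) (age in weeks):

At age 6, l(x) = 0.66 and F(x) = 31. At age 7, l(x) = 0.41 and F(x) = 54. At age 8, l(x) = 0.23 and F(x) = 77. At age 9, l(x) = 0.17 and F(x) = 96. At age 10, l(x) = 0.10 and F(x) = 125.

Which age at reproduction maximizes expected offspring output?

7

Expected offspring if breeding at age x = l(x) × F(x):
  age 6: 0.66 × 31 = 20.460
  age 7: 0.41 × 54 = 22.140
  age 8: 0.23 × 77 = 17.710
  age 9: 0.17 × 96 = 16.320
  age 10: 0.10 × 125 = 12.500
Maximum at age 7 (22.140).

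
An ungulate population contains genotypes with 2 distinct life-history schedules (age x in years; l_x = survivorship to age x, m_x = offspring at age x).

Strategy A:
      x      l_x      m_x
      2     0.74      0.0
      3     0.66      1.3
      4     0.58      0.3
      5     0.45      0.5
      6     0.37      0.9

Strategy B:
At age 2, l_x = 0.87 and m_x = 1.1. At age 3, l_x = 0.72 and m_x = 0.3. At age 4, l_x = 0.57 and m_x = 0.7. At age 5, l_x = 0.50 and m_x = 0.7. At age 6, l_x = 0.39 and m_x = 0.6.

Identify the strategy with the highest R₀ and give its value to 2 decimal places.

Strategy A: R₀ = 0.74×0.0 + 0.66×1.3 + 0.58×0.3 + 0.45×0.5 + 0.37×0.9 = 1.5900
Strategy B: R₀ = 0.87×1.1 + 0.72×0.3 + 0.57×0.7 + 0.50×0.7 + 0.39×0.6 = 2.1560
Highest R₀: strategy B with 2.1560.

2.16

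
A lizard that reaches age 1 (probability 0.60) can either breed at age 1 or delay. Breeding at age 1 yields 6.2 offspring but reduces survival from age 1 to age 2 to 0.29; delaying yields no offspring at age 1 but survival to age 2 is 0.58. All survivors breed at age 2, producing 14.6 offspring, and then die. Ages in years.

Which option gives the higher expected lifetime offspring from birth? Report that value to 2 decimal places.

6.26

breed at age 1: R₀ = 0.60 × (6.2 + 0.29 × 14.6) = 0.60 × 10.4340 = 6.2604
delay to age 2: R₀ = 0.60 × (0.58 × 14.6) = 0.60 × 8.4680 = 5.0808
Higher: breed at age 1 (6.2604).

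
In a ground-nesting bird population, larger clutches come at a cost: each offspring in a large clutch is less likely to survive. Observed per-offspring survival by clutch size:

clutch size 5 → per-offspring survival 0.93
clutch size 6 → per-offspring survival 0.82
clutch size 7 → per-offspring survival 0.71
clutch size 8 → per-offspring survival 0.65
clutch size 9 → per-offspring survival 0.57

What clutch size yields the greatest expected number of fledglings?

8

Expected fledglings = c × s(c):
  c=5: 5 × 0.93 = 4.650
  c=6: 6 × 0.82 = 4.920
  c=7: 7 × 0.71 = 4.970
  c=8: 8 × 0.65 = 5.200
  c=9: 9 × 0.57 = 5.130
Maximum at c = 8 (5.200 fledglings).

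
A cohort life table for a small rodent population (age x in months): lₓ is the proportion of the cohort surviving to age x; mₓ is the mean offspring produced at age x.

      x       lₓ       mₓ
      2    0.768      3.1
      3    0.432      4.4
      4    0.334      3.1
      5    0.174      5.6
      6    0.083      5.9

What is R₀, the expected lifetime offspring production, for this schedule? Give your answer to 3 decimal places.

6.781

R₀ = Σ lₓ mₓ:
  age 2: 0.768 × 3.1 = 2.3808
  age 3: 0.432 × 4.4 = 1.9008
  age 4: 0.334 × 3.1 = 1.0354
  age 5: 0.174 × 5.6 = 0.9744
  age 6: 0.083 × 5.9 = 0.4897
R₀ = 2.3808 + 1.9008 + 1.0354 + 0.9744 + 0.4897 = 6.7811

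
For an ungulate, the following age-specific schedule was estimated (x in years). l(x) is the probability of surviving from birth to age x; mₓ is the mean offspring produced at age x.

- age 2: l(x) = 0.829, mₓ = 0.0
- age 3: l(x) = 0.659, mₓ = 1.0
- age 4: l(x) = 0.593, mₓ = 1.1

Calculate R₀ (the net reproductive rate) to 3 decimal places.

1.311

R₀ = Σ l(x) mₓ:
  age 2: 0.829 × 0.0 = 0.0000
  age 3: 0.659 × 1.0 = 0.6590
  age 4: 0.593 × 1.1 = 0.6523
R₀ = 0.0000 + 0.6590 + 0.6523 = 1.3113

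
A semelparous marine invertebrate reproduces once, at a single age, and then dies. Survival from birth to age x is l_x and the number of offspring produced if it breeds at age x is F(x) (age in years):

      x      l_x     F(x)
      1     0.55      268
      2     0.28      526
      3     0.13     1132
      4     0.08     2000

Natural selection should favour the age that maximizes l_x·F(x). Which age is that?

4

Expected offspring if breeding at age x = l_x × F(x):
  age 1: 0.55 × 268 = 147.400
  age 2: 0.28 × 526 = 147.280
  age 3: 0.13 × 1132 = 147.160
  age 4: 0.08 × 2000 = 160.000
Maximum at age 4 (160.000).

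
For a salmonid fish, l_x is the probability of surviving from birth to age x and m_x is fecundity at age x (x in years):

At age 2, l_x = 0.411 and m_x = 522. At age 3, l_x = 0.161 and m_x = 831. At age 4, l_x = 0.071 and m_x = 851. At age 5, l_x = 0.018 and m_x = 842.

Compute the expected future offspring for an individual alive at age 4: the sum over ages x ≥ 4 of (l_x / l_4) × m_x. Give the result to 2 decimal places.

1064.46

l_4 = 0.071. Conditional survival from age 4 to x is l_x / l_4.
  x=4: (0.071/0.071) × 851 = 851.0000
  x=5: (0.018/0.071) × 842 = 213.4648
Sum = 851.0000 + 213.4648 = 1064.4648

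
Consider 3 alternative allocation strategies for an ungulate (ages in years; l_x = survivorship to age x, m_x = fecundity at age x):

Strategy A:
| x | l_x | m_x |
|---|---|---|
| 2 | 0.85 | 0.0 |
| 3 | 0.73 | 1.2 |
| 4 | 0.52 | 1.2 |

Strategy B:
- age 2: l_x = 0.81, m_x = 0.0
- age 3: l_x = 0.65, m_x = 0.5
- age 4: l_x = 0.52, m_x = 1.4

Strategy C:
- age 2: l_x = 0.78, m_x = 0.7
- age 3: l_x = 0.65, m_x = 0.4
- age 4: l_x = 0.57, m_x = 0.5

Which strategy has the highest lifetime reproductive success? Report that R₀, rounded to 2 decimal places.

1.50

Strategy A: R₀ = 0.85×0.0 + 0.73×1.2 + 0.52×1.2 = 1.5000
Strategy B: R₀ = 0.81×0.0 + 0.65×0.5 + 0.52×1.4 = 1.0530
Strategy C: R₀ = 0.78×0.7 + 0.65×0.4 + 0.57×0.5 = 1.0910
Highest R₀: strategy A with 1.5000.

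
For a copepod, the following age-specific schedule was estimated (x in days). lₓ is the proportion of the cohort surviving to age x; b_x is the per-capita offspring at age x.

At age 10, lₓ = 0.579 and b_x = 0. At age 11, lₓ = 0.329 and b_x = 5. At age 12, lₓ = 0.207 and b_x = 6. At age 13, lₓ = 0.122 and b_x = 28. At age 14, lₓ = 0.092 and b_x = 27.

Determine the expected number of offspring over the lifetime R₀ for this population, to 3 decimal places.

R₀ = Σ lₓ b_x:
  age 10: 0.579 × 0 = 0.0000
  age 11: 0.329 × 5 = 1.6450
  age 12: 0.207 × 6 = 1.2420
  age 13: 0.122 × 28 = 3.4160
  age 14: 0.092 × 27 = 2.4840
R₀ = 0.0000 + 1.6450 + 1.2420 + 3.4160 + 2.4840 = 8.7870

8.787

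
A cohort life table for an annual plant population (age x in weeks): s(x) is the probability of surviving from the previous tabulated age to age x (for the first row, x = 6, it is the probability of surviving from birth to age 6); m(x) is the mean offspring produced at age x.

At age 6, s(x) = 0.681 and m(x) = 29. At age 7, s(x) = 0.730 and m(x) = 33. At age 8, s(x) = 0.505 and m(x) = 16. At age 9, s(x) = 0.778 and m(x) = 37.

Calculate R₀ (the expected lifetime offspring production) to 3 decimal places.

47.398

Survivorship from birth: l_x = s_6·s_7·…·s_x.
  l_6 = 0.68100
  l_7 = 0.49713
  l_8 = 0.25105
  l_9 = 0.19532
R₀ = Σ l_x m(x):
  age 6: 0.68100 × 29 = 19.7490
  age 7: 0.49713 × 33 = 16.4053
  age 8: 0.25105 × 16 = 4.0168
  age 9: 0.19532 × 37 = 7.2268
R₀ = 19.7490 + 16.4053 + 4.0168 + 7.2268 = 47.3979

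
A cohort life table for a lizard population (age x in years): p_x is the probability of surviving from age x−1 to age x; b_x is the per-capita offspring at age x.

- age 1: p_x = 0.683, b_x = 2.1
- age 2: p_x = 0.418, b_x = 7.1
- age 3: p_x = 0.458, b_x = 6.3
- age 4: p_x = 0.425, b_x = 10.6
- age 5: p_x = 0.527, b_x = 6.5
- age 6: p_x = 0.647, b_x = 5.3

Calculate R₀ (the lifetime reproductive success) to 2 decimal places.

Survivorship from birth: l_x = p_1·p_2·…·p_x.
  l_1 = 0.68300
  l_2 = 0.28549
  l_3 = 0.13076
  l_4 = 0.05557
  l_5 = 0.02929
  l_6 = 0.01895
R₀ = Σ l_x b_x:
  age 1: 0.68300 × 2.1 = 1.4343
  age 2: 0.28549 × 7.1 = 2.0270
  age 3: 0.13076 × 6.3 = 0.8238
  age 4: 0.05557 × 10.6 = 0.5890
  age 5: 0.02929 × 6.5 = 0.1904
  age 6: 0.01895 × 5.3 = 0.1004
R₀ = 1.4343 + 2.0270 + 0.8238 + 0.5890 + 0.1904 + 0.1004 = 5.1649

5.16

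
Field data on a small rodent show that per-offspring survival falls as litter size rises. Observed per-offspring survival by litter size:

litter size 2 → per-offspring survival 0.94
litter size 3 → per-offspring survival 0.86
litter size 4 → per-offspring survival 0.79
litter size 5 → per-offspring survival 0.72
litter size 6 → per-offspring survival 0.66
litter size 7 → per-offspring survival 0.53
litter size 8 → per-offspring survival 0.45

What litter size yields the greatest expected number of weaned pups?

6

Expected weaned pups = c × s(c):
  c=2: 2 × 0.94 = 1.880
  c=3: 3 × 0.86 = 2.580
  c=4: 4 × 0.79 = 3.160
  c=5: 5 × 0.72 = 3.600
  c=6: 6 × 0.66 = 3.960
  c=7: 7 × 0.53 = 3.710
  c=8: 8 × 0.45 = 3.600
Maximum at c = 6 (3.960 weaned pups).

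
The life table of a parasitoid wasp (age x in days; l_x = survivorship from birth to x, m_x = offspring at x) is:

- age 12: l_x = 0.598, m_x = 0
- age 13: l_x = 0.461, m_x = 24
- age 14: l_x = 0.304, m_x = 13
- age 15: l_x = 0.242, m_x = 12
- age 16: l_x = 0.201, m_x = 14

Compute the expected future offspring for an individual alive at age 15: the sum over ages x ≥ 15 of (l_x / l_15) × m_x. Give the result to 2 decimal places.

l_15 = 0.242. Conditional survival from age 15 to x is l_x / l_15.
  x=15: (0.242/0.242) × 12 = 12.0000
  x=16: (0.201/0.242) × 14 = 11.6281
Sum = 12.0000 + 11.6281 = 23.6281

23.63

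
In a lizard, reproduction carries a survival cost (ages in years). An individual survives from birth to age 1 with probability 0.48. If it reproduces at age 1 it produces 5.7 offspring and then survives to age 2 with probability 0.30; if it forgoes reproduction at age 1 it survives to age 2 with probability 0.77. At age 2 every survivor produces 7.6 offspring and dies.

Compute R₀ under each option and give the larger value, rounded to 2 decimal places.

breed at age 1: R₀ = 0.48 × (5.7 + 0.30 × 7.6) = 0.48 × 7.9800 = 3.8304
delay to age 2: R₀ = 0.48 × (0.77 × 7.6) = 0.48 × 5.8520 = 2.8090
Higher: breed at age 1 (3.8304).

3.83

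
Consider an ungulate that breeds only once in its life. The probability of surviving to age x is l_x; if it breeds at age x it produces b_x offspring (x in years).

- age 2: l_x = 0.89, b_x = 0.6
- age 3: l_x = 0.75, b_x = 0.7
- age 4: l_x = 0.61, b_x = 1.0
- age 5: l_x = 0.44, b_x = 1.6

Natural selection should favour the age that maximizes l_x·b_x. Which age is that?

5

Expected offspring if breeding at age x = l_x × b_x:
  age 2: 0.89 × 0.6 = 0.534
  age 3: 0.75 × 0.7 = 0.525
  age 4: 0.61 × 1.0 = 0.610
  age 5: 0.44 × 1.6 = 0.704
Maximum at age 5 (0.704).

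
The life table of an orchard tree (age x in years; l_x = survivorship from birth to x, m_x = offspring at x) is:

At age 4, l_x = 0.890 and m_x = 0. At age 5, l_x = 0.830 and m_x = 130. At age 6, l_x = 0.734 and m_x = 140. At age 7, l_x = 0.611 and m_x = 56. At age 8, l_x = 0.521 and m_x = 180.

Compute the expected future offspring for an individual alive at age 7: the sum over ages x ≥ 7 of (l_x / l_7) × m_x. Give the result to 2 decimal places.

209.49

l_7 = 0.611. Conditional survival from age 7 to x is l_x / l_7.
  x=7: (0.611/0.611) × 56 = 56.0000
  x=8: (0.521/0.611) × 180 = 153.4861
Sum = 56.0000 + 153.4861 = 209.4861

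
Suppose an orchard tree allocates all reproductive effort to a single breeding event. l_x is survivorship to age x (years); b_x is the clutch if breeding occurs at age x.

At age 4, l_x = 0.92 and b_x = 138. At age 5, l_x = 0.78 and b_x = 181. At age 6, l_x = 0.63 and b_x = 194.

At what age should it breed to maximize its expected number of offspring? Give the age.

5

Expected offspring if breeding at age x = l_x × b_x:
  age 4: 0.92 × 138 = 126.960
  age 5: 0.78 × 181 = 141.180
  age 6: 0.63 × 194 = 122.220
Maximum at age 5 (141.180).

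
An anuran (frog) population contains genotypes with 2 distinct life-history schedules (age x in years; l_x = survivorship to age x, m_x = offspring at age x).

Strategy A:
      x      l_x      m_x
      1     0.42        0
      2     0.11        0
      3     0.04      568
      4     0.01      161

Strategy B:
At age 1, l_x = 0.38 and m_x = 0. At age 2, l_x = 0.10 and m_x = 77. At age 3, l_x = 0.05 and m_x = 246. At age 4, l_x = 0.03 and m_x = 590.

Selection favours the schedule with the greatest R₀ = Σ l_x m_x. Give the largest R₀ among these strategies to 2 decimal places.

37.70

Strategy A: R₀ = 0.42×0 + 0.11×0 + 0.04×568 + 0.01×161 = 24.3300
Strategy B: R₀ = 0.38×0 + 0.10×77 + 0.05×246 + 0.03×590 = 37.7000
Highest R₀: strategy B with 37.7000.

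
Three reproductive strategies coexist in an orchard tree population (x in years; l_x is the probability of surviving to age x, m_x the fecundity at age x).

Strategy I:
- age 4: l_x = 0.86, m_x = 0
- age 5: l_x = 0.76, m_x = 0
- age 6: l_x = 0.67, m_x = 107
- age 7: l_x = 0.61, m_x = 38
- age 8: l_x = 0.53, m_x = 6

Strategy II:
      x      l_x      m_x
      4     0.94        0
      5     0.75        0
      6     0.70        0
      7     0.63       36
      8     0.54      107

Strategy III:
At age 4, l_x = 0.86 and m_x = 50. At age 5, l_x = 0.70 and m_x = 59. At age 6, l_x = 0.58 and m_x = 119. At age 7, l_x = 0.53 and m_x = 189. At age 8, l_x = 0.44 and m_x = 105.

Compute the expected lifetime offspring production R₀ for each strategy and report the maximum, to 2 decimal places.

299.69

Strategy I: R₀ = 0.86×0 + 0.76×0 + 0.67×107 + 0.61×38 + 0.53×6 = 98.0500
Strategy II: R₀ = 0.94×0 + 0.75×0 + 0.70×0 + 0.63×36 + 0.54×107 = 80.4600
Strategy III: R₀ = 0.86×50 + 0.70×59 + 0.58×119 + 0.53×189 + 0.44×105 = 299.6900
Highest R₀: strategy III with 299.6900.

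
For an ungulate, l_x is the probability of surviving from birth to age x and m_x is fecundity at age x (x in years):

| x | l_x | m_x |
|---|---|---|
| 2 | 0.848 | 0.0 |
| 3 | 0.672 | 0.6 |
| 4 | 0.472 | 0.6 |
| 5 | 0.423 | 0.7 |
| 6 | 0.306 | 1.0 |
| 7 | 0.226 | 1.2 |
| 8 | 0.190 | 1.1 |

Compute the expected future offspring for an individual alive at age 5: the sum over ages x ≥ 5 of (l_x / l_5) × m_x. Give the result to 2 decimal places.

2.56

l_5 = 0.423. Conditional survival from age 5 to x is l_x / l_5.
  x=5: (0.423/0.423) × 0.7 = 0.7000
  x=6: (0.306/0.423) × 1.0 = 0.7234
  x=7: (0.226/0.423) × 1.2 = 0.6411
  x=8: (0.190/0.423) × 1.1 = 0.4941
Sum = 0.7000 + 0.7234 + 0.6411 + 0.4941 = 2.5586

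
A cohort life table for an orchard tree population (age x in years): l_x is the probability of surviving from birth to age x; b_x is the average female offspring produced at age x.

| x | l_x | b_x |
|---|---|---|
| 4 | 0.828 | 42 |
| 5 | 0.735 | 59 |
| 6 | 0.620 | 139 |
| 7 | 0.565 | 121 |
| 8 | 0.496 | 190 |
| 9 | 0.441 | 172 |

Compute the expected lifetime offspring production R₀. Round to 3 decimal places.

402.778

R₀ = Σ l_x b_x:
  age 4: 0.828 × 42 = 34.7760
  age 5: 0.735 × 59 = 43.3650
  age 6: 0.620 × 139 = 86.1800
  age 7: 0.565 × 121 = 68.3650
  age 8: 0.496 × 190 = 94.2400
  age 9: 0.441 × 172 = 75.8520
R₀ = 34.7760 + 43.3650 + 86.1800 + 68.3650 + 94.2400 + 75.8520 = 402.7780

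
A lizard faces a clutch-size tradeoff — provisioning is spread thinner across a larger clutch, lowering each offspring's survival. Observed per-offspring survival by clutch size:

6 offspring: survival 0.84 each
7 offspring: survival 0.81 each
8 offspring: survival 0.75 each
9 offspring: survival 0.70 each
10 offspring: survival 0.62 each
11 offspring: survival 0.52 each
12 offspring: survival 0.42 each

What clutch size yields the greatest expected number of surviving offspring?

9

Expected surviving offspring = c × s(c):
  c=6: 6 × 0.84 = 5.040
  c=7: 7 × 0.81 = 5.670
  c=8: 8 × 0.75 = 6.000
  c=9: 9 × 0.70 = 6.300
  c=10: 10 × 0.62 = 6.200
  c=11: 11 × 0.52 = 5.720
  c=12: 12 × 0.42 = 5.040
Maximum at c = 9 (6.300 surviving offspring).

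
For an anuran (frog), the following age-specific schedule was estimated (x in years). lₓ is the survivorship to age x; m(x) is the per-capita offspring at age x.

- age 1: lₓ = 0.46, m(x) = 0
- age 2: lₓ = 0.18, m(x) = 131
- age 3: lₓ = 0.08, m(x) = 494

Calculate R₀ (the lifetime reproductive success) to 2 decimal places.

63.10

R₀ = Σ lₓ m(x):
  age 1: 0.46 × 0 = 0.0000
  age 2: 0.18 × 131 = 23.5800
  age 3: 0.08 × 494 = 39.5200
R₀ = 0.0000 + 23.5800 + 39.5200 = 63.1000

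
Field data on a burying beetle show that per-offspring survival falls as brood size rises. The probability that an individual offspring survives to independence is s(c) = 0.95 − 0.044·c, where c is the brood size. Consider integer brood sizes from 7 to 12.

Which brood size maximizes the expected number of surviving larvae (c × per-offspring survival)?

11

Expected surviving larvae = c × s(c):
  c=7: 7 × 0.642 = 4.494
  c=8: 8 × 0.598 = 4.784
  c=9: 9 × 0.554 = 4.986
  c=10: 10 × 0.510 = 5.100
  c=11: 11 × 0.466 = 5.126
  c=12: 12 × 0.422 = 5.064
Maximum at c = 11 (5.126 surviving larvae).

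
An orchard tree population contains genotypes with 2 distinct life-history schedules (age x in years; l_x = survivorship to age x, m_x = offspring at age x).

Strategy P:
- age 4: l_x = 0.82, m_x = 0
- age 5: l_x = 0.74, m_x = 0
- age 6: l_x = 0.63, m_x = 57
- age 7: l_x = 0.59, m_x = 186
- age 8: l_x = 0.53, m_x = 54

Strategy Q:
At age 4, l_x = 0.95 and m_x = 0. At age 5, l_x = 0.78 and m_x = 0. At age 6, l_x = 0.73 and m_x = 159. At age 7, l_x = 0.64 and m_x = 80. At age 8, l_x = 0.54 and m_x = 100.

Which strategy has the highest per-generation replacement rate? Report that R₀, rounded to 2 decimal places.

221.27

Strategy P: R₀ = 0.82×0 + 0.74×0 + 0.63×57 + 0.59×186 + 0.53×54 = 174.2700
Strategy Q: R₀ = 0.95×0 + 0.78×0 + 0.73×159 + 0.64×80 + 0.54×100 = 221.2700
Highest R₀: strategy Q with 221.2700.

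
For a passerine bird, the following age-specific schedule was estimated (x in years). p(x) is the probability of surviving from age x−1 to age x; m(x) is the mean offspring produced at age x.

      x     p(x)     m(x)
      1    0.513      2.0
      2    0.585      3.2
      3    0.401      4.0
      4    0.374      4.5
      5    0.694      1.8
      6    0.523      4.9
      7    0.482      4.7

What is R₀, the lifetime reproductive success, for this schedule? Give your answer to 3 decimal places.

2.844

Survivorship from birth: l_x = p_1·p_2·…·p_x.
  l_1 = 0.51300
  l_2 = 0.30011
  l_3 = 0.12034
  l_4 = 0.04501
  l_5 = 0.03124
  l_6 = 0.01634
  l_7 = 0.00787
R₀ = Σ l_x m(x):
  age 1: 0.51300 × 2.0 = 1.0260
  age 2: 0.30011 × 3.2 = 0.9604
  age 3: 0.12034 × 4.0 = 0.4814
  age 4: 0.04501 × 4.5 = 0.2025
  age 5: 0.03124 × 1.8 = 0.0562
  age 6: 0.01634 × 4.9 = 0.0801
  age 7: 0.00787 × 4.7 = 0.0370
R₀ = 1.0260 + 0.9604 + 0.4814 + 0.2025 + 0.0562 + 0.0801 + 0.0370 = 2.8435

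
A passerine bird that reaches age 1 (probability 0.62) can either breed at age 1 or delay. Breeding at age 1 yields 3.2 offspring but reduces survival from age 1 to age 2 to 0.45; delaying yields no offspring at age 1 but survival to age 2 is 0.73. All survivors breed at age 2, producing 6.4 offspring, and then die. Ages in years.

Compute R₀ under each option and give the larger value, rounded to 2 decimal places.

3.77

breed at age 1: R₀ = 0.62 × (3.2 + 0.45 × 6.4) = 0.62 × 6.0800 = 3.7696
delay to age 2: R₀ = 0.62 × (0.73 × 6.4) = 0.62 × 4.6720 = 2.8966
Higher: breed at age 1 (3.7696).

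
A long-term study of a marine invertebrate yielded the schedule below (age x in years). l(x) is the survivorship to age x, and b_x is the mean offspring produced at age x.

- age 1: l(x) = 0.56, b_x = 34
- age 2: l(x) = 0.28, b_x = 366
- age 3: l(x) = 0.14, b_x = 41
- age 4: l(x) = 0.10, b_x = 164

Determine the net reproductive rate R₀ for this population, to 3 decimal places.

R₀ = Σ l(x) b_x:
  age 1: 0.56 × 34 = 19.0400
  age 2: 0.28 × 366 = 102.4800
  age 3: 0.14 × 41 = 5.7400
  age 4: 0.10 × 164 = 16.4000
R₀ = 19.0400 + 102.4800 + 5.7400 + 16.4000 = 143.6600

143.660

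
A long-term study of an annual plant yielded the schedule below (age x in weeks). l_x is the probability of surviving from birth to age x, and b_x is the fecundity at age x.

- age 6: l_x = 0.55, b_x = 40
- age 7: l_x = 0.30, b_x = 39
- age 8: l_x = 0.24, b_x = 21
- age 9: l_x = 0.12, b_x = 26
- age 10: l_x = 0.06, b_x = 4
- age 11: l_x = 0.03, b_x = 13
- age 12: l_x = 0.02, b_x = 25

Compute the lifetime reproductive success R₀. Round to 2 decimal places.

R₀ = Σ l_x b_x:
  age 6: 0.55 × 40 = 22.0000
  age 7: 0.30 × 39 = 11.7000
  age 8: 0.24 × 21 = 5.0400
  age 9: 0.12 × 26 = 3.1200
  age 10: 0.06 × 4 = 0.2400
  age 11: 0.03 × 13 = 0.3900
  age 12: 0.02 × 25 = 0.5000
R₀ = 22.0000 + 11.7000 + 5.0400 + 3.1200 + 0.2400 + 0.3900 + 0.5000 = 42.9900

42.99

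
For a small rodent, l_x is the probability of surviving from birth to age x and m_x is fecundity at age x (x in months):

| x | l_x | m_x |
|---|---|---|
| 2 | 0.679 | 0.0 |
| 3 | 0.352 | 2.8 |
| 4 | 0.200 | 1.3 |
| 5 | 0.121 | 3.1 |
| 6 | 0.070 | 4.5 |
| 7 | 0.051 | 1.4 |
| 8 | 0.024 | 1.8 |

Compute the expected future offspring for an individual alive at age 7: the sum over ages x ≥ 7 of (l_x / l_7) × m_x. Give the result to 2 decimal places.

l_7 = 0.051. Conditional survival from age 7 to x is l_x / l_7.
  x=7: (0.051/0.051) × 1.4 = 1.4000
  x=8: (0.024/0.051) × 1.8 = 0.8471
Sum = 1.4000 + 0.8471 = 2.2471

2.25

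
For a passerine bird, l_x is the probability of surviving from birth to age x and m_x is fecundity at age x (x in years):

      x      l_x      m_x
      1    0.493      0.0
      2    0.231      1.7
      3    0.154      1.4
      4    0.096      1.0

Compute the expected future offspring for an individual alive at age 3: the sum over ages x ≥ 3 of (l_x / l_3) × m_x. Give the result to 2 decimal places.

l_3 = 0.154. Conditional survival from age 3 to x is l_x / l_3.
  x=3: (0.154/0.154) × 1.4 = 1.4000
  x=4: (0.096/0.154) × 1.0 = 0.6234
Sum = 1.4000 + 0.6234 = 2.0234

2.02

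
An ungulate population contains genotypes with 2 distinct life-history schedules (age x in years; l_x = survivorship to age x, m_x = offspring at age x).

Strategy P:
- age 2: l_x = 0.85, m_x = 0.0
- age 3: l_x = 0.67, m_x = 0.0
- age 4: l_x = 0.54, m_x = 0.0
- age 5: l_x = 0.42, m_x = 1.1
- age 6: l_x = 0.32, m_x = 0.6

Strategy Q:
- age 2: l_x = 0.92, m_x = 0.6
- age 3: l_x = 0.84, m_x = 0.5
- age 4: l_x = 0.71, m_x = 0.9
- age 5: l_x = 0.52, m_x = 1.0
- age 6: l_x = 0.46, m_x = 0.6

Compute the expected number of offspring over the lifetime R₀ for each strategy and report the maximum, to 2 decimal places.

Strategy P: R₀ = 0.85×0.0 + 0.67×0.0 + 0.54×0.0 + 0.42×1.1 + 0.32×0.6 = 0.6540
Strategy Q: R₀ = 0.92×0.6 + 0.84×0.5 + 0.71×0.9 + 0.52×1.0 + 0.46×0.6 = 2.4070
Highest R₀: strategy Q with 2.4070.

2.41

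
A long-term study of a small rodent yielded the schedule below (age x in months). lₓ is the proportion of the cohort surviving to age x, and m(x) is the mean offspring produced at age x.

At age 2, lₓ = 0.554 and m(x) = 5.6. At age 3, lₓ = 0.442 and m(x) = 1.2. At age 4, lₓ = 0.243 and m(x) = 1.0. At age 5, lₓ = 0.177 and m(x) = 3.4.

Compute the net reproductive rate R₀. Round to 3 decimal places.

4.478

R₀ = Σ lₓ m(x):
  age 2: 0.554 × 5.6 = 3.1024
  age 3: 0.442 × 1.2 = 0.5304
  age 4: 0.243 × 1.0 = 0.2430
  age 5: 0.177 × 3.4 = 0.6018
R₀ = 3.1024 + 0.5304 + 0.2430 + 0.6018 = 4.4776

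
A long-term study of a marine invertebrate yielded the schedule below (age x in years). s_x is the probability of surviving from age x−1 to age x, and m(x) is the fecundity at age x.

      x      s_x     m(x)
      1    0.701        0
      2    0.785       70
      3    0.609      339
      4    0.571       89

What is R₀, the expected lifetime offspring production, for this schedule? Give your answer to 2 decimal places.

Survivorship from birth: l_x = s_1·s_2·…·s_x.
  l_1 = 0.70100
  l_2 = 0.55029
  l_3 = 0.33512
  l_4 = 0.19136
R₀ = Σ l_x m(x):
  age 1: 0.70100 × 0 = 0.0000
  age 2: 0.55029 × 70 = 38.5203
  age 3: 0.33512 × 339 = 113.6057
  age 4: 0.19136 × 89 = 17.0310
R₀ = 0.0000 + 38.5203 + 113.6057 + 17.0310 = 169.1570

169.16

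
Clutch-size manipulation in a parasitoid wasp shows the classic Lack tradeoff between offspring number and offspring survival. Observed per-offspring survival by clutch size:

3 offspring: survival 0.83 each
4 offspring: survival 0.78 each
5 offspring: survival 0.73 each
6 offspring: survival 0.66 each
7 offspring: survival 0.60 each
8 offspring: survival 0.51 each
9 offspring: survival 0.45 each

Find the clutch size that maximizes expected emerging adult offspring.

Expected emerging adult offspring = c × s(c):
  c=3: 3 × 0.83 = 2.490
  c=4: 4 × 0.78 = 3.120
  c=5: 5 × 0.73 = 3.650
  c=6: 6 × 0.66 = 3.960
  c=7: 7 × 0.60 = 4.200
  c=8: 8 × 0.51 = 4.080
  c=9: 9 × 0.45 = 4.050
Maximum at c = 7 (4.200 emerging adult offspring).

7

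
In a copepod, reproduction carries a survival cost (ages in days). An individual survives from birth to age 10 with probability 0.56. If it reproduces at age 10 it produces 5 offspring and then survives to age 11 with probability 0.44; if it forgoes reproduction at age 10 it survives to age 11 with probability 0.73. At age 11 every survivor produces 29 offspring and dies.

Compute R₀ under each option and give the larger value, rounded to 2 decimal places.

11.86

breed at age 10: R₀ = 0.56 × (5 + 0.44 × 29) = 0.56 × 17.7600 = 9.9456
delay to age 11: R₀ = 0.56 × (0.73 × 29) = 0.56 × 21.1700 = 11.8552
Higher: delay to age 11 (11.8552).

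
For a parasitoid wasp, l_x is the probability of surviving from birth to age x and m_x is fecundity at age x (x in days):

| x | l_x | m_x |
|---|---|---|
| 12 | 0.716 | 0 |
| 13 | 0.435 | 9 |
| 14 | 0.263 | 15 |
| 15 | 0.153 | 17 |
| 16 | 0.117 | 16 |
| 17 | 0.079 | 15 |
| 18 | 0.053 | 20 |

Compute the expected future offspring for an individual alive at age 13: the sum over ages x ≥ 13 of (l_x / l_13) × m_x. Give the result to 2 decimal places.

l_13 = 0.435. Conditional survival from age 13 to x is l_x / l_13.
  x=13: (0.435/0.435) × 9 = 9.0000
  x=14: (0.263/0.435) × 15 = 9.0690
  x=15: (0.153/0.435) × 17 = 5.9793
  x=16: (0.117/0.435) × 16 = 4.3034
  x=17: (0.079/0.435) × 15 = 2.7241
  x=18: (0.053/0.435) × 20 = 2.4368
Sum = 9.0000 + 9.0690 + 5.9793 + 4.3034 + 2.7241 + 2.4368 = 33.5126

33.51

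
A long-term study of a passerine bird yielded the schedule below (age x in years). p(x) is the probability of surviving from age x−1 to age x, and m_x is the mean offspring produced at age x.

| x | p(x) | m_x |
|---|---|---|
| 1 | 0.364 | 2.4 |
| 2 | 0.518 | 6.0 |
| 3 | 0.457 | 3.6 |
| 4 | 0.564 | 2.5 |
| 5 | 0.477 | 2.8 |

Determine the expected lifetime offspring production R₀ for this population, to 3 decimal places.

2.502

Survivorship from birth: l_x = p_1·p_2·…·p_x.
  l_1 = 0.36400
  l_2 = 0.18855
  l_3 = 0.08617
  l_4 = 0.04860
  l_5 = 0.02318
R₀ = Σ l_x m_x:
  age 1: 0.36400 × 2.4 = 0.8736
  age 2: 0.18855 × 6.0 = 1.1313
  age 3: 0.08617 × 3.6 = 0.3102
  age 4: 0.04860 × 2.5 = 0.1215
  age 5: 0.02318 × 2.8 = 0.0649
R₀ = 0.8736 + 1.1313 + 0.3102 + 0.1215 + 0.0649 = 2.5015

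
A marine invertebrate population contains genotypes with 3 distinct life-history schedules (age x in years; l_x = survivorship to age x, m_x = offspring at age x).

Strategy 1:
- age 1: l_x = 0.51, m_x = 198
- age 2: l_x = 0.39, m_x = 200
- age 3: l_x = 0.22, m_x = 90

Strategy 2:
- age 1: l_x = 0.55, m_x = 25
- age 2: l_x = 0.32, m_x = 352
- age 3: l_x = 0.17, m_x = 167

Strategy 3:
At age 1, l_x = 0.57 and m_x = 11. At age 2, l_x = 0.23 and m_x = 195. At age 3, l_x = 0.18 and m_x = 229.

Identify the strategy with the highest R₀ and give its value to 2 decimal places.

Strategy 1: R₀ = 0.51×198 + 0.39×200 + 0.22×90 = 198.7800
Strategy 2: R₀ = 0.55×25 + 0.32×352 + 0.17×167 = 154.7800
Strategy 3: R₀ = 0.57×11 + 0.23×195 + 0.18×229 = 92.3400
Highest R₀: strategy 1 with 198.7800.

198.78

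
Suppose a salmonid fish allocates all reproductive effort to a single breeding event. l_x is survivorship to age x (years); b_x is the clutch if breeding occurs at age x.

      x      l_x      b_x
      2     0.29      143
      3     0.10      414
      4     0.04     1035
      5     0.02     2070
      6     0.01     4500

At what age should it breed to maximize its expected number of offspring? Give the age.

Expected offspring if breeding at age x = l_x × b_x:
  age 2: 0.29 × 143 = 41.470
  age 3: 0.10 × 414 = 41.400
  age 4: 0.04 × 1035 = 41.400
  age 5: 0.02 × 2070 = 41.400
  age 6: 0.01 × 4500 = 45.000
Maximum at age 6 (45.000).

6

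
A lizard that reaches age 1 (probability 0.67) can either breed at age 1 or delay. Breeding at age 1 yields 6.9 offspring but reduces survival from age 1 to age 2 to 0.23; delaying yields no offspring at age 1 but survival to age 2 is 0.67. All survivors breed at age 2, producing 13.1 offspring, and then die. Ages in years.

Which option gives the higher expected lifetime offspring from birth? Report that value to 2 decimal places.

breed at age 1: R₀ = 0.67 × (6.9 + 0.23 × 13.1) = 0.67 × 9.9130 = 6.6417
delay to age 2: R₀ = 0.67 × (0.67 × 13.1) = 0.67 × 8.7770 = 5.8806
Higher: breed at age 1 (6.6417).

6.64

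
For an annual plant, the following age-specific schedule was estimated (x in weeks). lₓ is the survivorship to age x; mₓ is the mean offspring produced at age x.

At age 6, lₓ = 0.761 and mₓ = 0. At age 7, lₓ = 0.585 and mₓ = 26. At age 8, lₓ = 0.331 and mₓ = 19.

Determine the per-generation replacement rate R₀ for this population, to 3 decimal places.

R₀ = Σ lₓ mₓ:
  age 6: 0.761 × 0 = 0.0000
  age 7: 0.585 × 26 = 15.2100
  age 8: 0.331 × 19 = 6.2890
R₀ = 0.0000 + 15.2100 + 6.2890 = 21.4990

21.499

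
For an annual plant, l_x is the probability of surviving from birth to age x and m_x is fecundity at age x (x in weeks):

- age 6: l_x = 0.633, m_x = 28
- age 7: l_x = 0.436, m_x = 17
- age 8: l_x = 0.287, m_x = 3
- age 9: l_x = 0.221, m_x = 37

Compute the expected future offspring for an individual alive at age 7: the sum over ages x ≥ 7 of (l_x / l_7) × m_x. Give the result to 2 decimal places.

37.73

l_7 = 0.436. Conditional survival from age 7 to x is l_x / l_7.
  x=7: (0.436/0.436) × 17 = 17.0000
  x=8: (0.287/0.436) × 3 = 1.9748
  x=9: (0.221/0.436) × 37 = 18.7546
Sum = 17.0000 + 1.9748 + 18.7546 = 37.7294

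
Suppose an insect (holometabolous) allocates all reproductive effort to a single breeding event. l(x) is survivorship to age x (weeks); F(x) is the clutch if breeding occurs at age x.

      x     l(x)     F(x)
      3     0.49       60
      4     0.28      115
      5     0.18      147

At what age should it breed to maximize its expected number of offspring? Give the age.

Expected offspring if breeding at age x = l(x) × F(x):
  age 3: 0.49 × 60 = 29.400
  age 4: 0.28 × 115 = 32.200
  age 5: 0.18 × 147 = 26.460
Maximum at age 4 (32.200).

4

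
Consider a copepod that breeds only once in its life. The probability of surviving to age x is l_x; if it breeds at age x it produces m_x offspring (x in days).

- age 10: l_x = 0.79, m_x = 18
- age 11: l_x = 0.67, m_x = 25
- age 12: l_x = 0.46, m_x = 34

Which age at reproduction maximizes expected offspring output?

Expected offspring if breeding at age x = l_x × m_x:
  age 10: 0.79 × 18 = 14.220
  age 11: 0.67 × 25 = 16.750
  age 12: 0.46 × 34 = 15.640
Maximum at age 11 (16.750).

11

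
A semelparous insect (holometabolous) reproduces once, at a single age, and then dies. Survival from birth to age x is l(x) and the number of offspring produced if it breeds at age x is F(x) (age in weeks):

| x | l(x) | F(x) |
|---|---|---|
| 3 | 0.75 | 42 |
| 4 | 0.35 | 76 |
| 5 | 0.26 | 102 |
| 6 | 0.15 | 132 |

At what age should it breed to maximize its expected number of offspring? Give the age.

3

Expected offspring if breeding at age x = l(x) × F(x):
  age 3: 0.75 × 42 = 31.500
  age 4: 0.35 × 76 = 26.600
  age 5: 0.26 × 102 = 26.520
  age 6: 0.15 × 132 = 19.800
Maximum at age 3 (31.500).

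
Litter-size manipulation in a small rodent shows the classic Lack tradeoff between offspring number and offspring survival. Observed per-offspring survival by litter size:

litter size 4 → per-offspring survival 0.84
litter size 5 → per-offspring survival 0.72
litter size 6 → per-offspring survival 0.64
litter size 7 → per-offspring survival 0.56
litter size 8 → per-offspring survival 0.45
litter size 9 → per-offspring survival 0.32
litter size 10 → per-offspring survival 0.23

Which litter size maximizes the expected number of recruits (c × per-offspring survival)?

Expected recruits = c × s(c):
  c=4: 4 × 0.84 = 3.360
  c=5: 5 × 0.72 = 3.600
  c=6: 6 × 0.64 = 3.840
  c=7: 7 × 0.56 = 3.920
  c=8: 8 × 0.45 = 3.600
  c=9: 9 × 0.32 = 2.880
  c=10: 10 × 0.23 = 2.300
Maximum at c = 7 (3.920 recruits).

7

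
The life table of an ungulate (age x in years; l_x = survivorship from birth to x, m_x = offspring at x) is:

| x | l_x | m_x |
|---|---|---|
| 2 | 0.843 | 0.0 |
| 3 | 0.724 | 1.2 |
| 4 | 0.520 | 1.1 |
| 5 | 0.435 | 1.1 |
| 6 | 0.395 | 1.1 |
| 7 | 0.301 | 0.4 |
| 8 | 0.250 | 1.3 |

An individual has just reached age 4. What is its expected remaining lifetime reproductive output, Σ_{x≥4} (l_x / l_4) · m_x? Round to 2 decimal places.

3.71

l_4 = 0.520. Conditional survival from age 4 to x is l_x / l_4.
  x=4: (0.520/0.520) × 1.1 = 1.1000
  x=5: (0.435/0.520) × 1.1 = 0.9202
  x=6: (0.395/0.520) × 1.1 = 0.8356
  x=7: (0.301/0.520) × 0.4 = 0.2315
  x=8: (0.250/0.520) × 1.3 = 0.6250
Sum = 1.1000 + 0.9202 + 0.8356 + 0.2315 + 0.6250 = 3.7123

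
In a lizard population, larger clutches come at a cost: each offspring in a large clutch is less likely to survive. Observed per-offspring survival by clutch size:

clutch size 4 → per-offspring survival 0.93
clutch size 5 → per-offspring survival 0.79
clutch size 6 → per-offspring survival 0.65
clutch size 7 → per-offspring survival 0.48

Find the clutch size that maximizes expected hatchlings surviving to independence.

Expected hatchlings surviving to independence = c × s(c):
  c=4: 4 × 0.93 = 3.720
  c=5: 5 × 0.79 = 3.950
  c=6: 6 × 0.65 = 3.900
  c=7: 7 × 0.48 = 3.360
Maximum at c = 5 (3.950 hatchlings surviving to independence).

5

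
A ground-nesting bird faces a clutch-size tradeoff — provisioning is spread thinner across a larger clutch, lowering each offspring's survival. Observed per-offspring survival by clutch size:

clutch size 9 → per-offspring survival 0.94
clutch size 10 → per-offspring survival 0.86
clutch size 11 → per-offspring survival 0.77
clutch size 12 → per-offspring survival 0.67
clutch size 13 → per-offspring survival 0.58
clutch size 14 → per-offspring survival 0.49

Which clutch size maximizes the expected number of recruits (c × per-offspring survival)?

Expected recruits = c × s(c):
  c=9: 9 × 0.94 = 8.460
  c=10: 10 × 0.86 = 8.600
  c=11: 11 × 0.77 = 8.470
  c=12: 12 × 0.67 = 8.040
  c=13: 13 × 0.58 = 7.540
  c=14: 14 × 0.49 = 6.860
Maximum at c = 10 (8.600 recruits).

10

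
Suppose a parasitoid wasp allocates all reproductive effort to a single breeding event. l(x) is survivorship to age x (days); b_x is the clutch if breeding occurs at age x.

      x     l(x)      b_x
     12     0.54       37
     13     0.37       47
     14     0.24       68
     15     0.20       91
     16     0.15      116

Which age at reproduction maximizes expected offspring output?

Expected offspring if breeding at age x = l(x) × b_x:
  age 12: 0.54 × 37 = 19.980
  age 13: 0.37 × 47 = 17.390
  age 14: 0.24 × 68 = 16.320
  age 15: 0.20 × 91 = 18.200
  age 16: 0.15 × 116 = 17.400
Maximum at age 12 (19.980).

12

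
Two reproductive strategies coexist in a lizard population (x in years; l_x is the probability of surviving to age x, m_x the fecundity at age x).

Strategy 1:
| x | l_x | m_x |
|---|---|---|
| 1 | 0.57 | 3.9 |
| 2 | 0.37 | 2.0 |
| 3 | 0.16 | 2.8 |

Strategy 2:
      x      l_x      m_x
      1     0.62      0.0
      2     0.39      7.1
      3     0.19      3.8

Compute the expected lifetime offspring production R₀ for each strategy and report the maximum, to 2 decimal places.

3.49

Strategy 1: R₀ = 0.57×3.9 + 0.37×2.0 + 0.16×2.8 = 3.4110
Strategy 2: R₀ = 0.62×0.0 + 0.39×7.1 + 0.19×3.8 = 3.4910
Highest R₀: strategy 2 with 3.4910.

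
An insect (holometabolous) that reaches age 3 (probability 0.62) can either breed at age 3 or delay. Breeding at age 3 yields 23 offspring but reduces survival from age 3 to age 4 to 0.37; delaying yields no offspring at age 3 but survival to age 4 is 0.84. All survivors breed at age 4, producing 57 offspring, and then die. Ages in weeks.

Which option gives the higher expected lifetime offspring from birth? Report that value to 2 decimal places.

breed at age 3: R₀ = 0.62 × (23 + 0.37 × 57) = 0.62 × 44.0900 = 27.3358
delay to age 4: R₀ = 0.62 × (0.84 × 57) = 0.62 × 47.8800 = 29.6856
Higher: delay to age 4 (29.6856).

29.69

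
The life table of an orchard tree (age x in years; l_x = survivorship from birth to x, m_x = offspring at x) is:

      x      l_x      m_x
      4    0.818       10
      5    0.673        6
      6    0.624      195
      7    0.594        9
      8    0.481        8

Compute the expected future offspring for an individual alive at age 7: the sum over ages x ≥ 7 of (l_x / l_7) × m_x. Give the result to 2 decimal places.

15.48

l_7 = 0.594. Conditional survival from age 7 to x is l_x / l_7.
  x=7: (0.594/0.594) × 9 = 9.0000
  x=8: (0.481/0.594) × 8 = 6.4781
Sum = 9.0000 + 6.4781 = 15.4781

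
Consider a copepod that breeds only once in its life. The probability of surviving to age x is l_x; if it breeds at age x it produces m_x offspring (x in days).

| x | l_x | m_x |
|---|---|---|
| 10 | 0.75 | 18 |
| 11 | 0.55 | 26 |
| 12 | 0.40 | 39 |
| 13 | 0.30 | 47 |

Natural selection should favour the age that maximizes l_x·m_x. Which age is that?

Expected offspring if breeding at age x = l_x × m_x:
  age 10: 0.75 × 18 = 13.500
  age 11: 0.55 × 26 = 14.300
  age 12: 0.40 × 39 = 15.600
  age 13: 0.30 × 47 = 14.100
Maximum at age 12 (15.600).

12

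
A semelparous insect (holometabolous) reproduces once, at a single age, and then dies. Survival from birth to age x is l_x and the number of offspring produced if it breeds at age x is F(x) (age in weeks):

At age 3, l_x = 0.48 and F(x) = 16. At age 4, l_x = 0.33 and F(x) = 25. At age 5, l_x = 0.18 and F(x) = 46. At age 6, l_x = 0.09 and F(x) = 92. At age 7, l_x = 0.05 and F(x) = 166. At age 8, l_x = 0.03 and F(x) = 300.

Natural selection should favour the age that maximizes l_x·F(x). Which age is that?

Expected offspring if breeding at age x = l_x × F(x):
  age 3: 0.48 × 16 = 7.680
  age 4: 0.33 × 25 = 8.250
  age 5: 0.18 × 46 = 8.280
  age 6: 0.09 × 92 = 8.280
  age 7: 0.05 × 166 = 8.300
  age 8: 0.03 × 300 = 9.000
Maximum at age 8 (9.000).

8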